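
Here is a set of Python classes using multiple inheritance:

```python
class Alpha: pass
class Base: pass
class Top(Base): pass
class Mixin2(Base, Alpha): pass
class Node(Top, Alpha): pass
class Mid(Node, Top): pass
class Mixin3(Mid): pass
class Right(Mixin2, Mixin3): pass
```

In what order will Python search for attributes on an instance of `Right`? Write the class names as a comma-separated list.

Right, Mixin2, Mixin3, Mid, Node, Top, Base, Alpha, object

L[Right] = Right + merge(L[Mixin2], L[Mixin3], [Mixin2 Mixin3])
  take Mixin2:  [Mixin2 Base Alpha object] + [Mixin3 Mid Node Top Base Alpha object] + [Mixin2 Mixin3]
  take Mixin3:  [Base Alpha object] + [Mixin3 Mid Node Top Base Alpha object] + [Mixin3]
  take Mid:  [Base Alpha object] + [Mid Node Top Base Alpha object]
  take Node:  [Base Alpha object] + [Node Top Base Alpha object]
  take Top:  [Base Alpha object] + [Top Base Alpha object]
  take Base:  [Base Alpha object] + [Base Alpha object]
  take Alpha:  [Alpha object] + [Alpha object]
  take object:  [object] + [object]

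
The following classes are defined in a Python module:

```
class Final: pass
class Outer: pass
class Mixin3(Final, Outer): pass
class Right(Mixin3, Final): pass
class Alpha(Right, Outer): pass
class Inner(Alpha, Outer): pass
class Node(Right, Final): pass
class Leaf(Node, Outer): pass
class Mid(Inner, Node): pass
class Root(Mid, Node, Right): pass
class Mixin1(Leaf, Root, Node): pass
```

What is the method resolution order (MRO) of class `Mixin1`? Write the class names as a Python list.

[Mixin1, Leaf, Root, Mid, Inner, Alpha, Node, Right, Mixin3, Final, Outer, object]

L[Mixin1] = Mixin1 + merge(L[Leaf], L[Root], L[Node], [Leaf Root Node])
  take Leaf:  [Leaf Node Right Mixin3 Final Outer object] + [Root Mid Inner Alpha Node Right Mixin3 Final Outer object] + [Node Right Mixin3 Final Outer object] + [Leaf Root Node]
  take Root:  [Node Right Mixin3 Final Outer object] + [Root Mid Inner Alpha Node Right Mixin3 Final Outer object] + [Node Right Mixin3 Final Outer object] + [Root Node]
  take Mid:  [Node Right Mixin3 Final Outer object] + [Mid Inner Alpha Node Right Mixin3 Final Outer object] + [Node Right Mixin3 Final Outer object] + [Node]
  take Inner:  [Node Right Mixin3 Final Outer object] + [Inner Alpha Node Right Mixin3 Final Outer object] + [Node Right Mixin3 Final Outer object] + [Node]
  take Alpha:  [Node Right Mixin3 Final Outer object] + [Alpha Node Right Mixin3 Final Outer object] + [Node Right Mixin3 Final Outer object] + [Node]
  take Node:  [Node Right Mixin3 Final Outer object] + [Node Right Mixin3 Final Outer object] + [Node Right Mixin3 Final Outer object] + [Node]
  take Right:  [Right Mixin3 Final Outer object] + [Right Mixin3 Final Outer object] + [Right Mixin3 Final Outer object]
  take Mixin3:  [Mixin3 Final Outer object] + [Mixin3 Final Outer object] + [Mixin3 Final Outer object]
  take Final:  [Final Outer object] + [Final Outer object] + [Final Outer object]
  take Outer:  [Outer object] + [Outer object] + [Outer object]
  take object:  [object] + [object] + [object]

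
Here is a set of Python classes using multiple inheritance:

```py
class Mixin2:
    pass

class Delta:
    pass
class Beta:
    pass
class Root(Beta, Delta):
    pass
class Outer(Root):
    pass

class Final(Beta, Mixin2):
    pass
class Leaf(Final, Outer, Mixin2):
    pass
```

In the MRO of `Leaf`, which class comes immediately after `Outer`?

L[Leaf] = Leaf + merge(L[Final], L[Outer], L[Mixin2], [Final Outer Mixin2])
  take Final:  [Final Beta Mixin2 object] + [Outer Root Beta Delta object] + [Mixin2 object] + [Final Outer Mixin2]
  take Outer:  [Beta Mixin2 object] + [Outer Root Beta Delta object] + [Mixin2 object] + [Outer Mixin2]
  take Root:  [Beta Mixin2 object] + [Root Beta Delta object] + [Mixin2 object] + [Mixin2]
  take Beta:  [Beta Mixin2 object] + [Beta Delta object] + [Mixin2 object] + [Mixin2]
  take Mixin2:  [Mixin2 object] + [Delta object] + [Mixin2 object] + [Mixin2]
  take Delta:  [object] + [Delta object] + [object]
  take object:  [object] + [object] + [object]
MRO: Leaf Final Outer Root Beta Mixin2 Delta object
Outer is at position 2; next is Root.

Root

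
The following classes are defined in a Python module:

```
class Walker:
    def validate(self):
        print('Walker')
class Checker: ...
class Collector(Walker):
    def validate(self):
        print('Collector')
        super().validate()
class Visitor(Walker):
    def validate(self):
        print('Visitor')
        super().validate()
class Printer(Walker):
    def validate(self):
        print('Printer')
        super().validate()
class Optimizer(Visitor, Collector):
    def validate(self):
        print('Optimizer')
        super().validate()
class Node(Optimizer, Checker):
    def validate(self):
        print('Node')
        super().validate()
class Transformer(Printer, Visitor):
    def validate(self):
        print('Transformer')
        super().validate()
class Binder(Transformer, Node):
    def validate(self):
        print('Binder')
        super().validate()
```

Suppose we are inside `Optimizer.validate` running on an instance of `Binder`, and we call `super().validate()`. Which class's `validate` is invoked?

L[Binder] = Binder + merge(L[Transformer], L[Node], [Transformer Node])
  take Transformer:  [Transformer Printer Visitor Walker object] + [Node Optimizer Visitor Collector Walker Checker object] + [Transformer Node]
  take Printer:  [Printer Visitor Walker object] + [Node Optimizer Visitor Collector Walker Checker object] + [Node]
  take Node:  [Visitor Walker object] + [Node Optimizer Visitor Collector Walker Checker object] + [Node]
  take Optimizer:  [Visitor Walker object] + [Optimizer Visitor Collector Walker Checker object]
  take Visitor:  [Visitor Walker object] + [Visitor Collector Walker Checker object]
  take Collector:  [Walker object] + [Collector Walker Checker object]
  take Walker:  [Walker object] + [Walker Checker object]
  take Checker:  [object] + [Checker object]
  take object:  [object] + [object]
MRO: Binder Transformer Printer Node Optimizer Visitor Collector Walker Checker object
super() in Optimizer.validate on a Binder instance goes to the class after Optimizer in Binder's MRO: Visitor.

Visitor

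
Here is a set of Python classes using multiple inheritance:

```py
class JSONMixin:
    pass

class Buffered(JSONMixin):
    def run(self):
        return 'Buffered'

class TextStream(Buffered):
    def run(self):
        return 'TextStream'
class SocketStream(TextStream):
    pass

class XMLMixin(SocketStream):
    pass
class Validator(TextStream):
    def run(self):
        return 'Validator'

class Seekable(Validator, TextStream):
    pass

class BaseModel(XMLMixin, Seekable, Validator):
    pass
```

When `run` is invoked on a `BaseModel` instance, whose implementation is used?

L[BaseModel] = BaseModel + merge(L[XMLMixin], L[Seekable], L[Validator], [XMLMixin Seekable Validator])
  take XMLMixin:  [XMLMixin SocketStream TextStream Buffered JSONMixin object] + [Seekable Validator TextStream Buffered JSONMixin object] + [Validator TextStream Buffered JSONMixin object] + [XMLMixin Seekable Validator]
  take SocketStream:  [SocketStream TextStream Buffered JSONMixin object] + [Seekable Validator TextStream Buffered JSONMixin object] + [Validator TextStream Buffered JSONMixin object] + [Seekable Validator]
  take Seekable:  [TextStream Buffered JSONMixin object] + [Seekable Validator TextStream Buffered JSONMixin object] + [Validator TextStream Buffered JSONMixin object] + [Seekable Validator]
  take Validator:  [TextStream Buffered JSONMixin object] + [Validator TextStream Buffered JSONMixin object] + [Validator TextStream Buffered JSONMixin object] + [Validator]
  take TextStream:  [TextStream Buffered JSONMixin object] + [TextStream Buffered JSONMixin object] + [TextStream Buffered JSONMixin object]
  take Buffered:  [Buffered JSONMixin object] + [Buffered JSONMixin object] + [Buffered JSONMixin object]
  take JSONMixin:  [JSONMixin object] + [JSONMixin object] + [JSONMixin object]
  take object:  [object] + [object] + [object]
MRO: BaseModel XMLMixin SocketStream Seekable Validator TextStream Buffered JSONMixin object
run is defined in: Buffered, TextStream, Validator. First along the MRO is Validator.

Validator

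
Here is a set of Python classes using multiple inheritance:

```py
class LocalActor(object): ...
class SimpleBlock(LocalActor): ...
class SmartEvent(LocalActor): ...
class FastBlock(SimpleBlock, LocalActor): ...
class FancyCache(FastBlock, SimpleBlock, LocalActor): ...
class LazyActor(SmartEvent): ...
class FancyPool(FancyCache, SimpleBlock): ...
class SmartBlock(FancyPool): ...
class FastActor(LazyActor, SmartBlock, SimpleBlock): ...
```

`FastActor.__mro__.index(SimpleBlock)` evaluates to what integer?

7

L[FastActor] = FastActor + merge(L[LazyActor], L[SmartBlock], L[SimpleBlock], [LazyActor SmartBlock SimpleBlock])
  take LazyActor:  [LazyActor SmartEvent LocalActor object] + [SmartBlock FancyPool FancyCache FastBlock SimpleBlock LocalActor object] + [SimpleBlock LocalActor object] + [LazyActor SmartBlock SimpleBlock]
  take SmartEvent:  [SmartEvent LocalActor object] + [SmartBlock FancyPool FancyCache FastBlock SimpleBlock LocalActor object] + [SimpleBlock LocalActor object] + [SmartBlock SimpleBlock]
  take SmartBlock:  [LocalActor object] + [SmartBlock FancyPool FancyCache FastBlock SimpleBlock LocalActor object] + [SimpleBlock LocalActor object] + [SmartBlock SimpleBlock]
  take FancyPool:  [LocalActor object] + [FancyPool FancyCache FastBlock SimpleBlock LocalActor object] + [SimpleBlock LocalActor object] + [SimpleBlock]
  take FancyCache:  [LocalActor object] + [FancyCache FastBlock SimpleBlock LocalActor object] + [SimpleBlock LocalActor object] + [SimpleBlock]
  take FastBlock:  [LocalActor object] + [FastBlock SimpleBlock LocalActor object] + [SimpleBlock LocalActor object] + [SimpleBlock]
  take SimpleBlock:  [LocalActor object] + [SimpleBlock LocalActor object] + [SimpleBlock LocalActor object] + [SimpleBlock]
  take LocalActor:  [LocalActor object] + [LocalActor object] + [LocalActor object]
  take object:  [object] + [object] + [object]
MRO: FastActor LazyActor SmartEvent SmartBlock FancyPool FancyCache FastBlock SimpleBlock LocalActor object
SimpleBlock sits at index 7.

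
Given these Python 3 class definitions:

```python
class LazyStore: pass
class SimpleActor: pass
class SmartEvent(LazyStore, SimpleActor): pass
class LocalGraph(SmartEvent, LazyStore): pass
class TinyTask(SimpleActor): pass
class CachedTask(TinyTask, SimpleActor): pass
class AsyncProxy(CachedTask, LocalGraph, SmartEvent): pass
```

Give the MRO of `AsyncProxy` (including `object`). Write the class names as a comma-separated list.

L[AsyncProxy] = AsyncProxy + merge(L[CachedTask], L[LocalGraph], L[SmartEvent], [CachedTask LocalGraph SmartEvent])
  take CachedTask:  [CachedTask TinyTask SimpleActor object] + [LocalGraph SmartEvent LazyStore SimpleActor object] + [SmartEvent LazyStore SimpleActor object] + [CachedTask LocalGraph SmartEvent]
  take TinyTask:  [TinyTask SimpleActor object] + [LocalGraph SmartEvent LazyStore SimpleActor object] + [SmartEvent LazyStore SimpleActor object] + [LocalGraph SmartEvent]
  take LocalGraph:  [SimpleActor object] + [LocalGraph SmartEvent LazyStore SimpleActor object] + [SmartEvent LazyStore SimpleActor object] + [LocalGraph SmartEvent]
  take SmartEvent:  [SimpleActor object] + [SmartEvent LazyStore SimpleActor object] + [SmartEvent LazyStore SimpleActor object] + [SmartEvent]
  take LazyStore:  [SimpleActor object] + [LazyStore SimpleActor object] + [LazyStore SimpleActor object]
  take SimpleActor:  [SimpleActor object] + [SimpleActor object] + [SimpleActor object]
  take object:  [object] + [object] + [object]

AsyncProxy, CachedTask, TinyTask, LocalGraph, SmartEvent, LazyStore, SimpleActor, object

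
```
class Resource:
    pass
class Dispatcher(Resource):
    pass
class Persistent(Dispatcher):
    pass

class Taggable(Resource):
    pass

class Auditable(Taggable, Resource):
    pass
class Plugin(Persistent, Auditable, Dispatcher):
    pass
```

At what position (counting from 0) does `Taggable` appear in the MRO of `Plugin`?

L[Plugin] = Plugin + merge(L[Persistent], L[Auditable], L[Dispatcher], [Persistent Auditable Dispatcher])
  take Persistent:  [Persistent Dispatcher Resource object] + [Auditable Taggable Resource object] + [Dispatcher Resource object] + [Persistent Auditable Dispatcher]
  take Auditable:  [Dispatcher Resource object] + [Auditable Taggable Resource object] + [Dispatcher Resource object] + [Auditable Dispatcher]
  take Dispatcher:  [Dispatcher Resource object] + [Taggable Resource object] + [Dispatcher Resource object] + [Dispatcher]
  take Taggable:  [Resource object] + [Taggable Resource object] + [Resource object]
  take Resource:  [Resource object] + [Resource object] + [Resource object]
  take object:  [object] + [object] + [object]
MRO: Plugin Persistent Auditable Dispatcher Taggable Resource object
Taggable sits at index 4.

4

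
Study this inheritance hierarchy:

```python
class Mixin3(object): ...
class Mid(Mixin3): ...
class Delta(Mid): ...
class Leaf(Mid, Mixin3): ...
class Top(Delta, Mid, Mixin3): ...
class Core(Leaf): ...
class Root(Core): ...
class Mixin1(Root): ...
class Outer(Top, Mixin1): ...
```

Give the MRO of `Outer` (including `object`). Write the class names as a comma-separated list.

L[Outer] = Outer + merge(L[Top], L[Mixin1], [Top Mixin1])
  take Top:  [Top Delta Mid Mixin3 object] + [Mixin1 Root Core Leaf Mid Mixin3 object] + [Top Mixin1]
  take Delta:  [Delta Mid Mixin3 object] + [Mixin1 Root Core Leaf Mid Mixin3 object] + [Mixin1]
  take Mixin1:  [Mid Mixin3 object] + [Mixin1 Root Core Leaf Mid Mixin3 object] + [Mixin1]
  take Root:  [Mid Mixin3 object] + [Root Core Leaf Mid Mixin3 object]
  take Core:  [Mid Mixin3 object] + [Core Leaf Mid Mixin3 object]
  take Leaf:  [Mid Mixin3 object] + [Leaf Mid Mixin3 object]
  take Mid:  [Mid Mixin3 object] + [Mid Mixin3 object]
  take Mixin3:  [Mixin3 object] + [Mixin3 object]
  take object:  [object] + [object]

Outer, Top, Delta, Mixin1, Root, Core, Leaf, Mid, Mixin3, object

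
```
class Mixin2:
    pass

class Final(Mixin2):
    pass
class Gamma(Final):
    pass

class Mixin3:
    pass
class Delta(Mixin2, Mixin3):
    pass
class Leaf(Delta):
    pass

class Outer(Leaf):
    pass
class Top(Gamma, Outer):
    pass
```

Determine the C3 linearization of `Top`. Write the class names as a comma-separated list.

Top, Gamma, Final, Outer, Leaf, Delta, Mixin2, Mixin3, object

L[Top] = Top + merge(L[Gamma], L[Outer], [Gamma Outer])
  take Gamma:  [Gamma Final Mixin2 object] + [Outer Leaf Delta Mixin2 Mixin3 object] + [Gamma Outer]
  take Final:  [Final Mixin2 object] + [Outer Leaf Delta Mixin2 Mixin3 object] + [Outer]
  take Outer:  [Mixin2 object] + [Outer Leaf Delta Mixin2 Mixin3 object] + [Outer]
  take Leaf:  [Mixin2 object] + [Leaf Delta Mixin2 Mixin3 object]
  take Delta:  [Mixin2 object] + [Delta Mixin2 Mixin3 object]
  take Mixin2:  [Mixin2 object] + [Mixin2 Mixin3 object]
  take Mixin3:  [object] + [Mixin3 object]
  take object:  [object] + [object]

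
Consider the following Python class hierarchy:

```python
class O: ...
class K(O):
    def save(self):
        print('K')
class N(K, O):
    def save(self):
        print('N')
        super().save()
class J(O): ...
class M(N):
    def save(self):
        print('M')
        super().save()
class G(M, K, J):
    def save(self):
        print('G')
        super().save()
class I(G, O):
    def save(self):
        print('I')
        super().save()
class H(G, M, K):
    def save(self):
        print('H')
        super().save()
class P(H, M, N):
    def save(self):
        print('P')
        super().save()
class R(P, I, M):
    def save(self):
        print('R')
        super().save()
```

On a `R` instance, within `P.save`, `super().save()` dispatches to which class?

H

L[R] = R + merge(L[P], L[I], L[M], [P I M])
  take P:  [P H G M N K J O object] + [I G M N K J O object] + [M N K O object] + [P I M]
  take H:  [H G M N K J O object] + [I G M N K J O object] + [M N K O object] + [I M]
  take I:  [G M N K J O object] + [I G M N K J O object] + [M N K O object] + [I M]
  take G:  [G M N K J O object] + [G M N K J O object] + [M N K O object] + [M]
  take M:  [M N K J O object] + [M N K J O object] + [M N K O object] + [M]
  take N:  [N K J O object] + [N K J O object] + [N K O object]
  take K:  [K J O object] + [K J O object] + [K O object]
  take J:  [J O object] + [J O object] + [O object]
  take O:  [O object] + [O object] + [O object]
  take object:  [object] + [object] + [object]
MRO: R P H I G M N K J O object
super() in P.save on a R instance goes to the class after P in R's MRO: H.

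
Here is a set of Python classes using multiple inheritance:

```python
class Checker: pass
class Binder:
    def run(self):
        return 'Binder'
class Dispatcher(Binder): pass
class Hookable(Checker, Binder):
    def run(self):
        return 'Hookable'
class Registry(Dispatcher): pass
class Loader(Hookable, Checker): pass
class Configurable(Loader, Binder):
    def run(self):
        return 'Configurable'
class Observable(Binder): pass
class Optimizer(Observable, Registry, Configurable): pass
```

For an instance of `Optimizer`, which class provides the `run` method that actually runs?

Configurable

L[Optimizer] = Optimizer + merge(L[Observable], L[Registry], L[Configurable], [Observable Registry Configurable])
  take Observable:  [Observable Binder object] + [Registry Dispatcher Binder object] + [Configurable Loader Hookable Checker Binder object] + [Observable Registry Configurable]
  take Registry:  [Binder object] + [Registry Dispatcher Binder object] + [Configurable Loader Hookable Checker Binder object] + [Registry Configurable]
  take Dispatcher:  [Binder object] + [Dispatcher Binder object] + [Configurable Loader Hookable Checker Binder object] + [Configurable]
  take Configurable:  [Binder object] + [Binder object] + [Configurable Loader Hookable Checker Binder object] + [Configurable]
  take Loader:  [Binder object] + [Binder object] + [Loader Hookable Checker Binder object]
  take Hookable:  [Binder object] + [Binder object] + [Hookable Checker Binder object]
  take Checker:  [Binder object] + [Binder object] + [Checker Binder object]
  take Binder:  [Binder object] + [Binder object] + [Binder object]
  take object:  [object] + [object] + [object]
MRO: Optimizer Observable Registry Dispatcher Configurable Loader Hookable Checker Binder object
run is defined in: Binder, Configurable, Hookable. First along the MRO is Configurable.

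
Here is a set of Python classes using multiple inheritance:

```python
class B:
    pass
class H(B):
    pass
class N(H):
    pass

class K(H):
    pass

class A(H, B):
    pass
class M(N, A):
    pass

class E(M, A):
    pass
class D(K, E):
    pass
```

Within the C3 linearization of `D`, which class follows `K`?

L[D] = D + merge(L[K], L[E], [K E])
  take K:  [K H B object] + [E M N A H B object] + [K E]
  take E:  [H B object] + [E M N A H B object] + [E]
  take M:  [H B object] + [M N A H B object]
  take N:  [H B object] + [N A H B object]
  take A:  [H B object] + [A H B object]
  take H:  [H B object] + [H B object]
  take B:  [B object] + [B object]
  take object:  [object] + [object]
MRO: D K E M N A H B object
K is at position 1; next is E.

E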